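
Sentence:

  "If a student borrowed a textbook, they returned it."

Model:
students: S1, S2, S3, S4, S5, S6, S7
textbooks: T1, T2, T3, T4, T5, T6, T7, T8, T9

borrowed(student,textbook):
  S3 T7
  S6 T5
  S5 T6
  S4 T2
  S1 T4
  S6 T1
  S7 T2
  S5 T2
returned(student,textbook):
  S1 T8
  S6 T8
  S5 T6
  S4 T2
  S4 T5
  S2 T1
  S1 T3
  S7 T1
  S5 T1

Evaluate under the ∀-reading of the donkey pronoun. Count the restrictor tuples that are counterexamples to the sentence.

"it" takes "a textbook" as antecedent — a donkey pronoun bound across the clause boundary.
Strong reading: for every (s,t) with borrowed(s,t), returned(s,t).
Restrictor pairs: (S1,T4) ✗  (S3,T7) ✗  (S4,T2) ✓  (S5,T2) ✗  (S5,T6) ✓  (S6,T1) ✗  (S6,T5) ✗  (S7,T2) ✗
Counterexamples (restrictor pairs failing the scope): 6.

6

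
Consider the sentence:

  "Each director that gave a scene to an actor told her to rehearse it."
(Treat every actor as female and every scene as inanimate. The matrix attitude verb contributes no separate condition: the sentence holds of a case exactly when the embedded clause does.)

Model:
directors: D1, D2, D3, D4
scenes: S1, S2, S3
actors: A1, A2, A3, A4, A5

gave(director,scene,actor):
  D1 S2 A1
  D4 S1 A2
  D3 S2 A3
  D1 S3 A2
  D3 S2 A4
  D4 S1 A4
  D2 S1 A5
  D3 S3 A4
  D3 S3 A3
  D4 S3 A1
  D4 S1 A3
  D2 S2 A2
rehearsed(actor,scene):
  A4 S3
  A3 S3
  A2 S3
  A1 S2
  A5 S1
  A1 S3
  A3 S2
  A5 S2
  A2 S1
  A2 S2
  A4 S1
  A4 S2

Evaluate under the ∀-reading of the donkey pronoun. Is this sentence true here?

"her" takes "an actor" as antecedent and "it" takes "a scene"; both are donkey pronouns co-varying with the restrictor.
Strong reading: for every (d,s,a) with gave(d,s,a), rehearsed(a,s).
Restrictor triples: (D1,S2,A1)→rehearsed(A1,S2) ✓  (D1,S3,A2)→rehearsed(A2,S3) ✓  (D2,S1,A5)→rehearsed(A5,S1) ✓  (D2,S2,A2)→rehearsed(A2,S2) ✓  (D3,S2,A3)→rehearsed(A3,S2) ✓  (D3,S2,A4)→rehearsed(A4,S2) ✓  (D3,S3,A3)→rehearsed(A3,S3) ✓  (D3,S3,A4)→rehearsed(A4,S3) ✓  (D4,S1,A2)→rehearsed(A2,S1) ✓  (D4,S1,A3)→rehearsed(A3,S1) ✗  (D4,S1,A4)→rehearsed(A4,S1) ✓  (D4,S3,A1)→rehearsed(A1,S3) ✓
Counterexample: (D4,S1,A3) — rehearsed(A3,S1) does not hold.

False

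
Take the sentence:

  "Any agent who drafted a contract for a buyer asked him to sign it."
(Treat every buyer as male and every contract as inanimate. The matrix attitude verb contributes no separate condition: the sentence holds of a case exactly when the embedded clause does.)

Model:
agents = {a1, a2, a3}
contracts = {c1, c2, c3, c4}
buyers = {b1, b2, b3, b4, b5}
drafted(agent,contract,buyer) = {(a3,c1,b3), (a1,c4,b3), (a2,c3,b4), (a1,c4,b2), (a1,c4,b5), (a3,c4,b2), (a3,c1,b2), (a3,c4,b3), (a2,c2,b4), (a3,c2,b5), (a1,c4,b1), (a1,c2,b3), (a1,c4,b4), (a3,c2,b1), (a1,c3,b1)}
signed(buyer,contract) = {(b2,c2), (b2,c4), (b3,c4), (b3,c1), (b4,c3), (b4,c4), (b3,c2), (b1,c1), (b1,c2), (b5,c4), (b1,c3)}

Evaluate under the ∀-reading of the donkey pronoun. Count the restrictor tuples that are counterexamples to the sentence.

4

"him" takes "a buyer" as antecedent and "it" takes "a contract"; both are donkey pronouns co-varying with the restrictor.
Strong reading: for every (a,c,b) with drafted(a,c,b), signed(b,c).
Restrictor triples: (a1,c2,b3)→signed(b3,c2) ✓  (a1,c3,b1)→signed(b1,c3) ✓  (a1,c4,b1)→signed(b1,c4) ✗  (a1,c4,b2)→signed(b2,c4) ✓  (a1,c4,b3)→signed(b3,c4) ✓  (a1,c4,b4)→signed(b4,c4) ✓  (a1,c4,b5)→signed(b5,c4) ✓  (a2,c2,b4)→signed(b4,c2) ✗  (a2,c3,b4)→signed(b4,c3) ✓  (a3,c1,b2)→signed(b2,c1) ✗  (a3,c1,b3)→signed(b3,c1) ✓  (a3,c2,b1)→signed(b1,c2) ✓  (a3,c2,b5)→signed(b5,c2) ✗  (a3,c4,b2)→signed(b2,c4) ✓  (a3,c4,b3)→signed(b3,c4) ✓
Counterexamples (restrictor triples failing the scope): 4.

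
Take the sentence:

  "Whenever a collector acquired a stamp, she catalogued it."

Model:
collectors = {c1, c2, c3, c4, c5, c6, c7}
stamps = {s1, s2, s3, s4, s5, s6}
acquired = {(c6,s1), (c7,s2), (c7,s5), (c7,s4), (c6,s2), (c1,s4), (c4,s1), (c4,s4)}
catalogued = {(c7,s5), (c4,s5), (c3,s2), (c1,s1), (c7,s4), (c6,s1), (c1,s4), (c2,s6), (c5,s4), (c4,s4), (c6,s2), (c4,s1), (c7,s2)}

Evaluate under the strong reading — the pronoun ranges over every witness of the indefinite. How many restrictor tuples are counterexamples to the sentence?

0

"it" takes "a stamp" as antecedent — a donkey pronoun bound across the clause boundary.
Strong reading: for every (c,s) with acquired(c,s), catalogued(c,s).
Restrictor pairs: (c1,s4) ✓  (c4,s1) ✓  (c4,s4) ✓  (c6,s1) ✓  (c6,s2) ✓  (c7,s2) ✓  (c7,s4) ✓  (c7,s5) ✓
Counterexamples (restrictor pairs failing the scope): 0.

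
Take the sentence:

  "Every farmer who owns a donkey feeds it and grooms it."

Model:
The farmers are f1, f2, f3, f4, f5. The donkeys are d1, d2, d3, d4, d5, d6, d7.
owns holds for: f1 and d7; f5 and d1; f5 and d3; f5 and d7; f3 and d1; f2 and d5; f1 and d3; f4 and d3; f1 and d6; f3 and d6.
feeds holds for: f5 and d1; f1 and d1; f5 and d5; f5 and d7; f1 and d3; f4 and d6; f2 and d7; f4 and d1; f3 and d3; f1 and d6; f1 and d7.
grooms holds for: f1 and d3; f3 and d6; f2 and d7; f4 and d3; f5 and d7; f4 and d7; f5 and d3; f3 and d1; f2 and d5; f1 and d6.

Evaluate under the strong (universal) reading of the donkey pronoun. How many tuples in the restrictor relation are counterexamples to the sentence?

"it" takes "a donkey" as antecedent — a donkey pronoun bound across the clause boundary.
Strong reading: for every (f,d) with owns(f,d), feeds(f,d) ∧ grooms(f,d).
Restrictor pairs: (f1,d3) ✓  (f1,d6) ✓  (f1,d7) ✗  (f2,d5) ✗  (f3,d1) ✗  (f3,d6) ✗  (f4,d3) ✗  (f5,d1) ✗  (f5,d3) ✗  (f5,d7) ✓
Counterexamples (restrictor pairs failing the scope): 7.

7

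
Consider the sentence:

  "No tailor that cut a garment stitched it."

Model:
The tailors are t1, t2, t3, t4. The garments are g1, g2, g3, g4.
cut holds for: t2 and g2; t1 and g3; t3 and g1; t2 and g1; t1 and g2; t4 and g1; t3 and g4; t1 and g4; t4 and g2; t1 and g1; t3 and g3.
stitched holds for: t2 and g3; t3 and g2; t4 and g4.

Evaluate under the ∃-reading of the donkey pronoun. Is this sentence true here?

"it" takes "a garment" as antecedent — a donkey pronoun bound across the clause boundary.
Truth condition: for no (t,g) with cut(t,g) does stitched(t,g) hold.
Restrictor pairs — does the scope hold? (t1,g1):fails  (t1,g2):fails  (t1,g3):fails  (t1,g4):fails  (t2,g1):fails  (t2,g2):fails  (t3,g1):fails  (t3,g3):fails  (t3,g4):fails  (t4,g1):fails  (t4,g2):fails
Scope holds for no restrictor pair, so the sentence is true.

True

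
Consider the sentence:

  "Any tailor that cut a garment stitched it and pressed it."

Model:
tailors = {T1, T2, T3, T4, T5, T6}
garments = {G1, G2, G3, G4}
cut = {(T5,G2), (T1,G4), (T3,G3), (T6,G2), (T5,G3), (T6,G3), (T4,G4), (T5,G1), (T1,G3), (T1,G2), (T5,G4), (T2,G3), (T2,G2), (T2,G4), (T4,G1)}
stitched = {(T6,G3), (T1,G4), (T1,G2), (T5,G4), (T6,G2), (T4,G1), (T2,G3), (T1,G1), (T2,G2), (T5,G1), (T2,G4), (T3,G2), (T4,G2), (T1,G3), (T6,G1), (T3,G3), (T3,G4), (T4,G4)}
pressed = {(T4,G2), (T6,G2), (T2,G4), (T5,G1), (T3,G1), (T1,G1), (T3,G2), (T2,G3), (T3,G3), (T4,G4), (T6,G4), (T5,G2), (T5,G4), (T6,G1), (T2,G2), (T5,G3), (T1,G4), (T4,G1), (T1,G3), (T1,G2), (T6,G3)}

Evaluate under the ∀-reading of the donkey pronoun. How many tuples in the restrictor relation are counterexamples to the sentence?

"it" takes "a garment" as antecedent — a donkey pronoun bound across the clause boundary.
Strong reading: for every (t,g) with cut(t,g), stitched(t,g) ∧ pressed(t,g).
Restrictor pairs: (T1,G2) ✓  (T1,G3) ✓  (T1,G4) ✓  (T2,G2) ✓  (T2,G3) ✓  (T2,G4) ✓  (T3,G3) ✓  (T4,G1) ✓  (T4,G4) ✓  (T5,G1) ✓  (T5,G2) ✗  (T5,G3) ✗  (T5,G4) ✓  (T6,G2) ✓  (T6,G3) ✓
Counterexamples (restrictor pairs failing the scope): 2.

2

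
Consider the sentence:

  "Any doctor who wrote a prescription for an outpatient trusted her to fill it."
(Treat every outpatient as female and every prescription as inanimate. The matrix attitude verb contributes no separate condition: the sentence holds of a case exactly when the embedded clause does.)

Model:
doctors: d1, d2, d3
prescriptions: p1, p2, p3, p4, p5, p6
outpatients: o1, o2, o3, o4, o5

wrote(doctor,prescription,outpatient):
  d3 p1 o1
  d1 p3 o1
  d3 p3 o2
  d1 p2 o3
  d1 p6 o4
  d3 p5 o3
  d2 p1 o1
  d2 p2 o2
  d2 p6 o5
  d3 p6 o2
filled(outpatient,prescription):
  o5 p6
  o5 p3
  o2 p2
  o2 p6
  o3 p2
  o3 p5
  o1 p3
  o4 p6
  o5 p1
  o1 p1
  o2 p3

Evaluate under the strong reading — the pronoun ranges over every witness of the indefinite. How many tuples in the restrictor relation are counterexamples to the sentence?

0

"her" takes "an outpatient" as antecedent and "it" takes "a prescription"; both are donkey pronouns co-varying with the restrictor.
Strong reading: for every (d,p,o) with wrote(d,p,o), filled(o,p).
Restrictor triples: (d1,p2,o3)→filled(o3,p2) ✓  (d1,p3,o1)→filled(o1,p3) ✓  (d1,p6,o4)→filled(o4,p6) ✓  (d2,p1,o1)→filled(o1,p1) ✓  (d2,p2,o2)→filled(o2,p2) ✓  (d2,p6,o5)→filled(o5,p6) ✓  (d3,p1,o1)→filled(o1,p1) ✓  (d3,p3,o2)→filled(o2,p3) ✓  (d3,p5,o3)→filled(o3,p5) ✓  (d3,p6,o2)→filled(o2,p6) ✓
Counterexamples (restrictor triples failing the scope): 0.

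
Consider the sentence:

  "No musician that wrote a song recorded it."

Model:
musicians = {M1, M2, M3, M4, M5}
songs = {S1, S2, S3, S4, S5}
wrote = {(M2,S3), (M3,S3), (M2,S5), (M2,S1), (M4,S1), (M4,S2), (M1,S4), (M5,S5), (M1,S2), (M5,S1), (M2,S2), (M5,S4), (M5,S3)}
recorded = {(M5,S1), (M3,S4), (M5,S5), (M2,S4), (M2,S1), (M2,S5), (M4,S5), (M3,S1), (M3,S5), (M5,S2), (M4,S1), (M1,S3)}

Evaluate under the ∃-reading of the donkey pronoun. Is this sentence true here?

"it" takes "a song" as antecedent — a donkey pronoun bound across the clause boundary.
Truth condition: for no (m,s) with wrote(m,s) does recorded(m,s) hold.
Restrictor pairs — does the scope hold? (M1,S2):fails  (M1,S4):fails  (M2,S1):holds  (M2,S2):fails  (M2,S3):fails  (M2,S5):holds  (M3,S3):fails  (M4,S1):holds  (M4,S2):fails  (M5,S1):holds  (M5,S3):fails  (M5,S4):fails  (M5,S5):holds
Scope holds for 5 pair(s), so the sentence is false.

False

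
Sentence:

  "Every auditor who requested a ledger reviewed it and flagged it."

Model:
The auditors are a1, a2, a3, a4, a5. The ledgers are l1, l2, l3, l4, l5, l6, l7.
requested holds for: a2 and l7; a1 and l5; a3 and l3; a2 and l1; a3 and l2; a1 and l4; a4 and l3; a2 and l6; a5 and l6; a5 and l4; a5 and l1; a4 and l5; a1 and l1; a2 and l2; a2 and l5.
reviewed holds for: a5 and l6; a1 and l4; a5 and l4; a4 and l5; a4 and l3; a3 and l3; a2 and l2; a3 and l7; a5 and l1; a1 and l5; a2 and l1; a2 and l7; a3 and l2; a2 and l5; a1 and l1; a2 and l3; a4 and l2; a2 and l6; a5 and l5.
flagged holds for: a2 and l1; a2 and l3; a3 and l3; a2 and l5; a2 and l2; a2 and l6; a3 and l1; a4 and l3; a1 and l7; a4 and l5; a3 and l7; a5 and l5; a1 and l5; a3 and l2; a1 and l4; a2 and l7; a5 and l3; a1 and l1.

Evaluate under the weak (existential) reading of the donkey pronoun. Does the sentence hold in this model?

False

"it" takes "a ledger" as antecedent — a donkey pronoun bound across the clause boundary.
Weak reading: every auditor a with some requested-ledger has at least one requested-ledger l such that reviewed(a,l) ∧ flagged(a,l).
Per auditor: a1:✓  a2:✓  a3:✓  a4:✓  a5:✗
a5 has no witness among its requested-ledgers.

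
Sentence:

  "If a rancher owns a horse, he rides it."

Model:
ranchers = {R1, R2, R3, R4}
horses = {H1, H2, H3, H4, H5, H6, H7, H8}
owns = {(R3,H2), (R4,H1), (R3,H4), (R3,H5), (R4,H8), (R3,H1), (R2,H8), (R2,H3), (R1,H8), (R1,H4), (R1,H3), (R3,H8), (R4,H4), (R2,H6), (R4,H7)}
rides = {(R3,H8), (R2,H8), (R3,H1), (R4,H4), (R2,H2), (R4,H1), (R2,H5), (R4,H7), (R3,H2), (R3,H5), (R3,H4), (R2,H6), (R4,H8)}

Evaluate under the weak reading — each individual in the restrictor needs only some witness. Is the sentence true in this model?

"it" takes "a horse" as antecedent — a donkey pronoun bound across the clause boundary.
Weak reading: every rancher r with some owns-horse has at least one owns-horse h such that rides(r,h).
Per rancher: R1:✗  R2:✓  R3:✓  R4:✓
R1 has no witness among its owns-horses.

False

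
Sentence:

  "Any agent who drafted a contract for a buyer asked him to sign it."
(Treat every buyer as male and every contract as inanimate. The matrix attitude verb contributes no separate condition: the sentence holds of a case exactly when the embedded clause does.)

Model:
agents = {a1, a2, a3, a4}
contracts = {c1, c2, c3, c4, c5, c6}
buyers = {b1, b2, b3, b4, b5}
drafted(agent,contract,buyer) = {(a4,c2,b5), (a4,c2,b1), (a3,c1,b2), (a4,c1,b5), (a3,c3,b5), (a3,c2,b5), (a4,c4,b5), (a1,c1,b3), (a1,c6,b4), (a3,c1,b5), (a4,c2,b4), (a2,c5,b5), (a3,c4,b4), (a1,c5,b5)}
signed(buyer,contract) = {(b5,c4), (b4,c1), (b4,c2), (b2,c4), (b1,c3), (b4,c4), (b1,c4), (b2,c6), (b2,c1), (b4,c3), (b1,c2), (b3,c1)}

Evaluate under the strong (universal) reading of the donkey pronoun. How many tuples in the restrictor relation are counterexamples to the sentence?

8

"him" takes "a buyer" as antecedent and "it" takes "a contract"; both are donkey pronouns co-varying with the restrictor.
Strong reading: for every (a,c,b) with drafted(a,c,b), signed(b,c).
Restrictor triples: (a1,c1,b3)→signed(b3,c1) ✓  (a1,c5,b5)→signed(b5,c5) ✗  (a1,c6,b4)→signed(b4,c6) ✗  (a2,c5,b5)→signed(b5,c5) ✗  (a3,c1,b2)→signed(b2,c1) ✓  (a3,c1,b5)→signed(b5,c1) ✗  (a3,c2,b5)→signed(b5,c2) ✗  (a3,c3,b5)→signed(b5,c3) ✗  (a3,c4,b4)→signed(b4,c4) ✓  (a4,c1,b5)→signed(b5,c1) ✗  (a4,c2,b1)→signed(b1,c2) ✓  (a4,c2,b4)→signed(b4,c2) ✓  (a4,c2,b5)→signed(b5,c2) ✗  (a4,c4,b5)→signed(b5,c4) ✓
Counterexamples (restrictor triples failing the scope): 8.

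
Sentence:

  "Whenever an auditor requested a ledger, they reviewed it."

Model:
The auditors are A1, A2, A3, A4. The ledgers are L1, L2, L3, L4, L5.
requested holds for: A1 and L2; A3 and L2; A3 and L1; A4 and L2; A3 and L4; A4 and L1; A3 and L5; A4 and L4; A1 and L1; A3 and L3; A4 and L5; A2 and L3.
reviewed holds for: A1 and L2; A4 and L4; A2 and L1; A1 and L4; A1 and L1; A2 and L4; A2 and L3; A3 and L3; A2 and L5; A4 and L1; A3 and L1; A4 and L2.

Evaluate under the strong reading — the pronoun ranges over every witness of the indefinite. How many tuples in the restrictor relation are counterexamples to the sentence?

"it" takes "a ledger" as antecedent — a donkey pronoun bound across the clause boundary.
Strong reading: for every (a,l) with requested(a,l), reviewed(a,l).
Restrictor pairs: (A1,L1) ✓  (A1,L2) ✓  (A2,L3) ✓  (A3,L1) ✓  (A3,L2) ✗  (A3,L3) ✓  (A3,L4) ✗  (A3,L5) ✗  (A4,L1) ✓  (A4,L2) ✓  (A4,L4) ✓  (A4,L5) ✗
Counterexamples (restrictor pairs failing the scope): 4.

4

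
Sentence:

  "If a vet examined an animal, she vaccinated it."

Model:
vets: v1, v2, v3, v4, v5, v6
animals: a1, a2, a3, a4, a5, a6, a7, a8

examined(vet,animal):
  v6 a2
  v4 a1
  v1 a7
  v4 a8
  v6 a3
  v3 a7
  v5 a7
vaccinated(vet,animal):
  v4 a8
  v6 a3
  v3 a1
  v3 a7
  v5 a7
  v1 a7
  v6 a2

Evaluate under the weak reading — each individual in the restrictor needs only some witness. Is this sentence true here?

"it" takes "an animal" as antecedent — a donkey pronoun bound across the clause boundary.
Weak reading: every vet v with some examined-animal has at least one examined-animal a such that vaccinated(v,a).
Per vet: v1:✓  v3:✓  v4:✓  v5:✓  v6:✓
Every vet in the restrictor has a witness.

True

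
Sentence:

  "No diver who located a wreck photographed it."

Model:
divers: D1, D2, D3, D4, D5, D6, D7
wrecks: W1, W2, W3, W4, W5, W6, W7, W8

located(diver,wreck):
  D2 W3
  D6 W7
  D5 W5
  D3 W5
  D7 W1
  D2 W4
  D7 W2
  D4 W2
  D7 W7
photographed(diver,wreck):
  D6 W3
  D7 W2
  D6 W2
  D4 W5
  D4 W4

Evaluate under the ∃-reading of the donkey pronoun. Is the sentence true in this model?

False

"it" takes "a wreck" as antecedent — a donkey pronoun bound across the clause boundary.
Truth condition: for no (d,w) with located(d,w) does photographed(d,w) hold.
Restrictor pairs — does the scope hold? (D2,W3):fails  (D2,W4):fails  (D3,W5):fails  (D4,W2):fails  (D5,W5):fails  (D6,W7):fails  (D7,W1):fails  (D7,W2):holds  (D7,W7):fails
Scope holds for 1 pair(s), so the sentence is false.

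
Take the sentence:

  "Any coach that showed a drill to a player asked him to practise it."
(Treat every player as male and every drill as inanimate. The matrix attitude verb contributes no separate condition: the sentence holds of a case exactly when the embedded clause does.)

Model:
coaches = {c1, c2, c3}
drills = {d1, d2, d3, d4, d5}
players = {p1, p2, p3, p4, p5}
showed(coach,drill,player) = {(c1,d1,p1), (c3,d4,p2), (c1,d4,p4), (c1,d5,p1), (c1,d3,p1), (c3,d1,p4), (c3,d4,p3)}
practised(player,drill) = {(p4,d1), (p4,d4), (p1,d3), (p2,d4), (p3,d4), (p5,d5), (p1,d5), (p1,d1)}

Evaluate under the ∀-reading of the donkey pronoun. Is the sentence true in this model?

True

"him" takes "a player" as antecedent and "it" takes "a drill"; both are donkey pronouns co-varying with the restrictor.
Strong reading: for every (c,d,p) with showed(c,d,p), practised(p,d).
Restrictor triples: (c1,d1,p1)→practised(p1,d1) ✓  (c1,d3,p1)→practised(p1,d3) ✓  (c1,d4,p4)→practised(p4,d4) ✓  (c1,d5,p1)→practised(p1,d5) ✓  (c3,d1,p4)→practised(p4,d1) ✓  (c3,d4,p2)→practised(p2,d4) ✓  (c3,d4,p3)→practised(p3,d4) ✓
Every restrictor triple satisfies the scope.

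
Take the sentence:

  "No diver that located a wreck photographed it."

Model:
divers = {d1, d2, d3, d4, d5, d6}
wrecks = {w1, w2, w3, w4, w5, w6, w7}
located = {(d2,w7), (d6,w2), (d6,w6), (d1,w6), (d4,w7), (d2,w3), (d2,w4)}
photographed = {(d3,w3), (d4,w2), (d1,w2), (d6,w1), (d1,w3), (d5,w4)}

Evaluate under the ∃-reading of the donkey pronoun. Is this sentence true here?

"it" takes "a wreck" as antecedent — a donkey pronoun bound across the clause boundary.
Truth condition: for no (d,w) with located(d,w) does photographed(d,w) hold.
Restrictor pairs — does the scope hold? (d1,w6):fails  (d2,w3):fails  (d2,w4):fails  (d2,w7):fails  (d4,w7):fails  (d6,w2):fails  (d6,w6):fails
Scope holds for no restrictor pair, so the sentence is true.

True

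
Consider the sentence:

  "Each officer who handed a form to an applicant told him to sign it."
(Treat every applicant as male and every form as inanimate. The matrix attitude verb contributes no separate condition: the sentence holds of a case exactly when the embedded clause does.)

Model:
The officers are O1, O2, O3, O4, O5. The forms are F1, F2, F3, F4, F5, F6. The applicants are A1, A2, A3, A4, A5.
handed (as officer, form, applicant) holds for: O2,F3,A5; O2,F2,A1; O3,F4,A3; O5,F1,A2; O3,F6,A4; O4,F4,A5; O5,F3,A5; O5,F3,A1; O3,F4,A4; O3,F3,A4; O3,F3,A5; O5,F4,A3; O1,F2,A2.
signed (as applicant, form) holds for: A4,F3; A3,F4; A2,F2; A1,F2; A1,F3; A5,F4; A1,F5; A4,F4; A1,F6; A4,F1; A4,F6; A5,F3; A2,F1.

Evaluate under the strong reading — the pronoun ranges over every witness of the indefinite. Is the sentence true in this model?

True

"him" takes "an applicant" as antecedent and "it" takes "a form"; both are donkey pronouns co-varying with the restrictor.
Strong reading: for every (o,f,a) with handed(o,f,a), signed(a,f).
Restrictor triples: (O1,F2,A2)→signed(A2,F2) ✓  (O2,F2,A1)→signed(A1,F2) ✓  (O2,F3,A5)→signed(A5,F3) ✓  (O3,F3,A4)→signed(A4,F3) ✓  (O3,F3,A5)→signed(A5,F3) ✓  (O3,F4,A3)→signed(A3,F4) ✓  (O3,F4,A4)→signed(A4,F4) ✓  (O3,F6,A4)→signed(A4,F6) ✓  (O4,F4,A5)→signed(A5,F4) ✓  (O5,F1,A2)→signed(A2,F1) ✓  (O5,F3,A1)→signed(A1,F3) ✓  (O5,F3,A5)→signed(A5,F3) ✓  (O5,F4,A3)→signed(A3,F4) ✓
Every restrictor triple satisfies the scope.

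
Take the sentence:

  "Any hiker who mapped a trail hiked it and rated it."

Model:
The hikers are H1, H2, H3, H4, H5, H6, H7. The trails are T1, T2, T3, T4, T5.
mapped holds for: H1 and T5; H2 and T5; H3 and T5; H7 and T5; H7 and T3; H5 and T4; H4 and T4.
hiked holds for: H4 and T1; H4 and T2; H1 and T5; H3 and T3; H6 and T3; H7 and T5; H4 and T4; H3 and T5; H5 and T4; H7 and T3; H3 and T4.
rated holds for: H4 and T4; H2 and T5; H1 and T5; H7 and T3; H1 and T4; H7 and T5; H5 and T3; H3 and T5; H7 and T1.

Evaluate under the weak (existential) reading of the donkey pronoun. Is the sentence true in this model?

"it" takes "a trail" as antecedent — a donkey pronoun bound across the clause boundary.
Weak reading: every hiker h with some mapped-trail has at least one mapped-trail t such that hiked(h,t) ∧ rated(h,t).
Per hiker: H1:✓  H2:✗  H3:✓  H4:✓  H5:✗  H7:✓
H2 has no witness among its mapped-trails.

False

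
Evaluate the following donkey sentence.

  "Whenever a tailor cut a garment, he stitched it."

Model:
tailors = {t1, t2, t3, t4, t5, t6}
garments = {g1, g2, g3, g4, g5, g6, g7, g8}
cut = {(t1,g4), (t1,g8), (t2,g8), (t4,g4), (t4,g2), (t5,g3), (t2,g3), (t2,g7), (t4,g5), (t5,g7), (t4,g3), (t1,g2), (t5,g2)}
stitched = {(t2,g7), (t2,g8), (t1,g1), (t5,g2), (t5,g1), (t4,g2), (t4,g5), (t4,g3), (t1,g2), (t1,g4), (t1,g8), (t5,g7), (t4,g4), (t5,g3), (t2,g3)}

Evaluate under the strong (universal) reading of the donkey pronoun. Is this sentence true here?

True

"it" takes "a garment" as antecedent — a donkey pronoun bound across the clause boundary.
Strong reading: for every (t,g) with cut(t,g), stitched(t,g).
Restrictor pairs: (t1,g2) ✓  (t1,g4) ✓  (t1,g8) ✓  (t2,g3) ✓  (t2,g7) ✓  (t2,g8) ✓  (t4,g2) ✓  (t4,g3) ✓  (t4,g4) ✓  (t4,g5) ✓  (t5,g2) ✓  (t5,g3) ✓  (t5,g7) ✓
Every restrictor pair satisfies the scope.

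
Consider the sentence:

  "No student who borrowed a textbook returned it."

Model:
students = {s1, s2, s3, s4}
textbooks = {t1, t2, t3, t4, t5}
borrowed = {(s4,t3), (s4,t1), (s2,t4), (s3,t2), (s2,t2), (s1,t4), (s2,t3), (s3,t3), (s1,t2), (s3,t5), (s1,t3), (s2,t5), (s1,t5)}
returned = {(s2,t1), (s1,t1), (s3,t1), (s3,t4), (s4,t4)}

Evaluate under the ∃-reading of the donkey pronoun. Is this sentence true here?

True

"it" takes "a textbook" as antecedent — a donkey pronoun bound across the clause boundary.
Truth condition: for no (s,t) with borrowed(s,t) does returned(s,t) hold.
Restrictor pairs — does the scope hold? (s1,t2):fails  (s1,t3):fails  (s1,t4):fails  (s1,t5):fails  (s2,t2):fails  (s2,t3):fails  (s2,t4):fails  (s2,t5):fails  (s3,t2):fails  (s3,t3):fails  (s3,t5):fails  (s4,t1):fails  (s4,t3):fails
Scope holds for no restrictor pair, so the sentence is true.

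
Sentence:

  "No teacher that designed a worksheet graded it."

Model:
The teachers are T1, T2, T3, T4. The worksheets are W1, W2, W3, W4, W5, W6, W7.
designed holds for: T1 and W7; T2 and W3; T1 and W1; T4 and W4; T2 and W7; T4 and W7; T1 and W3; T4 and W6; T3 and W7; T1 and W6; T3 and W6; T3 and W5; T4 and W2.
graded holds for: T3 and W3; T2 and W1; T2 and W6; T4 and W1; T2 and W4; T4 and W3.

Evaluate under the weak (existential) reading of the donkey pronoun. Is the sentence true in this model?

"it" takes "a worksheet" as antecedent — a donkey pronoun bound across the clause boundary.
Truth condition: for no (t,w) with designed(t,w) does graded(t,w) hold.
Restrictor pairs — does the scope hold? (T1,W1):fails  (T1,W3):fails  (T1,W6):fails  (T1,W7):fails  (T2,W3):fails  (T2,W7):fails  (T3,W5):fails  (T3,W6):fails  (T3,W7):fails  (T4,W2):fails  (T4,W4):fails  (T4,W6):fails  (T4,W7):fails
Scope holds for no restrictor pair, so the sentence is true.

True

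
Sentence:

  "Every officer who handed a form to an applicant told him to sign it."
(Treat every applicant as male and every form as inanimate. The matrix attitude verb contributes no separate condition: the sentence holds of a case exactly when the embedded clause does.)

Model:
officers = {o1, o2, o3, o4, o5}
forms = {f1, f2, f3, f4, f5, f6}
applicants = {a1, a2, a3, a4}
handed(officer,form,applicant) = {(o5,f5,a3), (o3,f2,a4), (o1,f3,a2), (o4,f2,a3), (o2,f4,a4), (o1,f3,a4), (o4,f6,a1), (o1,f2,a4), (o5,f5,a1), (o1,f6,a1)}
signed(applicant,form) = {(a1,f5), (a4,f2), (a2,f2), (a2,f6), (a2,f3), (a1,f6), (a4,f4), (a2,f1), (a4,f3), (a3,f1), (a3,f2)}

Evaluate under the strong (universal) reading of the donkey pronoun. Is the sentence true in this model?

False

"him" takes "an applicant" as antecedent and "it" takes "a form"; both are donkey pronouns co-varying with the restrictor.
Strong reading: for every (o,f,a) with handed(o,f,a), signed(a,f).
Restrictor triples: (o1,f2,a4)→signed(a4,f2) ✓  (o1,f3,a2)→signed(a2,f3) ✓  (o1,f3,a4)→signed(a4,f3) ✓  (o1,f6,a1)→signed(a1,f6) ✓  (o2,f4,a4)→signed(a4,f4) ✓  (o3,f2,a4)→signed(a4,f2) ✓  (o4,f2,a3)→signed(a3,f2) ✓  (o4,f6,a1)→signed(a1,f6) ✓  (o5,f5,a1)→signed(a1,f5) ✓  (o5,f5,a3)→signed(a3,f5) ✗
Counterexample: (o5,f5,a3) — signed(a3,f5) does not hold.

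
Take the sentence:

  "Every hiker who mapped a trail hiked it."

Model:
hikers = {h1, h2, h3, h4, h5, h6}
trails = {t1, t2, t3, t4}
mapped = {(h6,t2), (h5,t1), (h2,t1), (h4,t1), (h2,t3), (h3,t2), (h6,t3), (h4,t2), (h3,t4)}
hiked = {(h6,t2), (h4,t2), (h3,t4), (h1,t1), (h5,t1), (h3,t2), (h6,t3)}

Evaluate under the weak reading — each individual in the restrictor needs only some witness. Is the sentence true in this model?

"it" takes "a trail" as antecedent — a donkey pronoun bound across the clause boundary.
Weak reading: every hiker h with some mapped-trail has at least one mapped-trail t such that hiked(h,t).
Per hiker: h2:✗  h3:✓  h4:✓  h5:✓  h6:✓
h2 has no witness among its mapped-trails.

False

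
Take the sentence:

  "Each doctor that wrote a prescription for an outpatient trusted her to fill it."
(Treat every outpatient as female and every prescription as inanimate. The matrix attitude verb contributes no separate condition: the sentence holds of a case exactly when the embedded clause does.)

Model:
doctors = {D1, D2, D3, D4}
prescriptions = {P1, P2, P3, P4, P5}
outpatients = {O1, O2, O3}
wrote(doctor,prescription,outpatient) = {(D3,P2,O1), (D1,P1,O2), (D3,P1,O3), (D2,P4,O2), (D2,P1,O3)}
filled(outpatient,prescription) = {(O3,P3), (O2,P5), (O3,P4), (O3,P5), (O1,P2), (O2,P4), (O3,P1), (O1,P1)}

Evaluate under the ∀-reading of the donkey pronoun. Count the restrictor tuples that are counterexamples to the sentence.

1

"her" takes "an outpatient" as antecedent and "it" takes "a prescription"; both are donkey pronouns co-varying with the restrictor.
Strong reading: for every (d,p,o) with wrote(d,p,o), filled(o,p).
Restrictor triples: (D1,P1,O2)→filled(O2,P1) ✗  (D2,P1,O3)→filled(O3,P1) ✓  (D2,P4,O2)→filled(O2,P4) ✓  (D3,P1,O3)→filled(O3,P1) ✓  (D3,P2,O1)→filled(O1,P2) ✓
Counterexamples (restrictor triples failing the scope): 1.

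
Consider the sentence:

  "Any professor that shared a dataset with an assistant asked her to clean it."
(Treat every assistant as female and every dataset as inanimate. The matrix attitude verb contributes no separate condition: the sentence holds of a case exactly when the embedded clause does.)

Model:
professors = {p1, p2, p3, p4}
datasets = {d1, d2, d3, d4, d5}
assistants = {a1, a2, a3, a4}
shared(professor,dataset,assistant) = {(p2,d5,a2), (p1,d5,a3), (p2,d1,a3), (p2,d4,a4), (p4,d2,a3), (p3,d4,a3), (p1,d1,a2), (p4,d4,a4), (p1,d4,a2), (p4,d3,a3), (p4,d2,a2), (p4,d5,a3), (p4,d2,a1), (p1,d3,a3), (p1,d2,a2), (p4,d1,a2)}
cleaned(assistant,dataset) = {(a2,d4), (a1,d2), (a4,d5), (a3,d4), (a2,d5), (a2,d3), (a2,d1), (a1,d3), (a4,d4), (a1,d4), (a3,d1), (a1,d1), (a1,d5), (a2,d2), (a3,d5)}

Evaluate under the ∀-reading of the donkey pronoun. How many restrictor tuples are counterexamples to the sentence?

"her" takes "an assistant" as antecedent and "it" takes "a dataset"; both are donkey pronouns co-varying with the restrictor.
Strong reading: for every (p,d,a) with shared(p,d,a), cleaned(a,d).
Restrictor triples: (p1,d1,a2)→cleaned(a2,d1) ✓  (p1,d2,a2)→cleaned(a2,d2) ✓  (p1,d3,a3)→cleaned(a3,d3) ✗  (p1,d4,a2)→cleaned(a2,d4) ✓  (p1,d5,a3)→cleaned(a3,d5) ✓  (p2,d1,a3)→cleaned(a3,d1) ✓  (p2,d4,a4)→cleaned(a4,d4) ✓  (p2,d5,a2)→cleaned(a2,d5) ✓  (p3,d4,a3)→cleaned(a3,d4) ✓  (p4,d1,a2)→cleaned(a2,d1) ✓  (p4,d2,a1)→cleaned(a1,d2) ✓  (p4,d2,a2)→cleaned(a2,d2) ✓  (p4,d2,a3)→cleaned(a3,d2) ✗  (p4,d3,a3)→cleaned(a3,d3) ✗  (p4,d4,a4)→cleaned(a4,d4) ✓  (p4,d5,a3)→cleaned(a3,d5) ✓
Counterexamples (restrictor triples failing the scope): 3.

3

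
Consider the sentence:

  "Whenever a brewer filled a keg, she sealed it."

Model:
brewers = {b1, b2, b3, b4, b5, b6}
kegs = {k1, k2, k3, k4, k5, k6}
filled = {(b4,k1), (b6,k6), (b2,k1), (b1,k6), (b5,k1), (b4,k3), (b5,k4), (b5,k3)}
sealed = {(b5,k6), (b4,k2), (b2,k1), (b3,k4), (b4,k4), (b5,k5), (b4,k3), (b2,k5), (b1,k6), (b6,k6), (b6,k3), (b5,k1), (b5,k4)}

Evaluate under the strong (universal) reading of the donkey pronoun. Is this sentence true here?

"it" takes "a keg" as antecedent — a donkey pronoun bound across the clause boundary.
Strong reading: for every (b,k) with filled(b,k), sealed(b,k).
Restrictor pairs: (b1,k6) ✓  (b2,k1) ✓  (b4,k1) ✗  (b4,k3) ✓  (b5,k1) ✓  (b5,k3) ✗  (b5,k4) ✓  (b6,k6) ✓
Counterexample: (b4,k1) is in filled but fails the scope.

False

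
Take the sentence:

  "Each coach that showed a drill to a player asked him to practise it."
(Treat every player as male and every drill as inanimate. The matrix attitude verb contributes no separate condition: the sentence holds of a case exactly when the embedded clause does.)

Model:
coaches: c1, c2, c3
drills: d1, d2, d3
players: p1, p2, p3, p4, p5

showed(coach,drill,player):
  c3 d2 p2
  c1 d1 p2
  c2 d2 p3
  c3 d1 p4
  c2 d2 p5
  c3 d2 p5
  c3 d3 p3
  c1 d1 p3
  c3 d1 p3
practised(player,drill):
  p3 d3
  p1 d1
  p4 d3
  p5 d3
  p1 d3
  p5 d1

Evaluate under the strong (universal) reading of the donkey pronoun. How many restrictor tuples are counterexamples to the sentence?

8

"him" takes "a player" as antecedent and "it" takes "a drill"; both are donkey pronouns co-varying with the restrictor.
Strong reading: for every (c,d,p) with showed(c,d,p), practised(p,d).
Restrictor triples: (c1,d1,p2)→practised(p2,d1) ✗  (c1,d1,p3)→practised(p3,d1) ✗  (c2,d2,p3)→practised(p3,d2) ✗  (c2,d2,p5)→practised(p5,d2) ✗  (c3,d1,p3)→practised(p3,d1) ✗  (c3,d1,p4)→practised(p4,d1) ✗  (c3,d2,p2)→practised(p2,d2) ✗  (c3,d2,p5)→practised(p5,d2) ✗  (c3,d3,p3)→practised(p3,d3) ✓
Counterexamples (restrictor triples failing the scope): 8.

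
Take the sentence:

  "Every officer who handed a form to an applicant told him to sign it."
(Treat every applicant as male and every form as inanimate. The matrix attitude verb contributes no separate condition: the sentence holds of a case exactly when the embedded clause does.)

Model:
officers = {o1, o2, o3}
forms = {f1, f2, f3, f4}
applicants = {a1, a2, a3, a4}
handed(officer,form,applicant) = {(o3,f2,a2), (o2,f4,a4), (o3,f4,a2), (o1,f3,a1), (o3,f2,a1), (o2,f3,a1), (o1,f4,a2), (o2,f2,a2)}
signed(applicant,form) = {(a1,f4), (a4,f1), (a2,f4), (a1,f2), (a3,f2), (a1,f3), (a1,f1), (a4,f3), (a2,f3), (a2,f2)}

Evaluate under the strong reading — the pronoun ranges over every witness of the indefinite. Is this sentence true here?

False

"him" takes "an applicant" as antecedent and "it" takes "a form"; both are donkey pronouns co-varying with the restrictor.
Strong reading: for every (o,f,a) with handed(o,f,a), signed(a,f).
Restrictor triples: (o1,f3,a1)→signed(a1,f3) ✓  (o1,f4,a2)→signed(a2,f4) ✓  (o2,f2,a2)→signed(a2,f2) ✓  (o2,f3,a1)→signed(a1,f3) ✓  (o2,f4,a4)→signed(a4,f4) ✗  (o3,f2,a1)→signed(a1,f2) ✓  (o3,f2,a2)→signed(a2,f2) ✓  (o3,f4,a2)→signed(a2,f4) ✓
Counterexample: (o2,f4,a4) — signed(a4,f4) does not hold.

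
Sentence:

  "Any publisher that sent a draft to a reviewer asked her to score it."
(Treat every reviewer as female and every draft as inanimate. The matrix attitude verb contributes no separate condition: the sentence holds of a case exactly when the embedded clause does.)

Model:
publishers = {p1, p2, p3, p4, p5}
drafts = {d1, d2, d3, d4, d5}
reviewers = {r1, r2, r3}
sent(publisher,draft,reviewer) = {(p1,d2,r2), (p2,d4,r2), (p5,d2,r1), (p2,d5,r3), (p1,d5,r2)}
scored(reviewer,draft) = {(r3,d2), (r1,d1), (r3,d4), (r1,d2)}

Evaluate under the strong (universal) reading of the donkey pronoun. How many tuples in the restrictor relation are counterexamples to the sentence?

4

"her" takes "a reviewer" as antecedent and "it" takes "a draft"; both are donkey pronouns co-varying with the restrictor.
Strong reading: for every (p,d,r) with sent(p,d,r), scored(r,d).
Restrictor triples: (p1,d2,r2)→scored(r2,d2) ✗  (p1,d5,r2)→scored(r2,d5) ✗  (p2,d4,r2)→scored(r2,d4) ✗  (p2,d5,r3)→scored(r3,d5) ✗  (p5,d2,r1)→scored(r1,d2) ✓
Counterexamples (restrictor triples failing the scope): 4.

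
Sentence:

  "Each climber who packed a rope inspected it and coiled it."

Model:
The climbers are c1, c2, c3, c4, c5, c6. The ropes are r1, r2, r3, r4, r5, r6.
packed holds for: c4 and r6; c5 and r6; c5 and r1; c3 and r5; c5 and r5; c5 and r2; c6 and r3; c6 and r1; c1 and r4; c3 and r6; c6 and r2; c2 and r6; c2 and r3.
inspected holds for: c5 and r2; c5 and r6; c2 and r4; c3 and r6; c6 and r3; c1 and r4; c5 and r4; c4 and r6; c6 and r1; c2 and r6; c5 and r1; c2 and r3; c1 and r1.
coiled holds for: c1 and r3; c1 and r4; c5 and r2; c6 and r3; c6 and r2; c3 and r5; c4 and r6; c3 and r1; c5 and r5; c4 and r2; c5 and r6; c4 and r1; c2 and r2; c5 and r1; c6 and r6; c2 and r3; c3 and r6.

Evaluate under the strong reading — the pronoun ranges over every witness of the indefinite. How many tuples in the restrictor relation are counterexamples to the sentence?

5

"it" takes "a rope" as antecedent — a donkey pronoun bound across the clause boundary.
Strong reading: for every (c,r) with packed(c,r), inspected(c,r) ∧ coiled(c,r).
Restrictor pairs: (c1,r4) ✓  (c2,r3) ✓  (c2,r6) ✗  (c3,r5) ✗  (c3,r6) ✓  (c4,r6) ✓  (c5,r1) ✓  (c5,r2) ✓  (c5,r5) ✗  (c5,r6) ✓  (c6,r1) ✗  (c6,r2) ✗  (c6,r3) ✓
Counterexamples (restrictor pairs failing the scope): 5.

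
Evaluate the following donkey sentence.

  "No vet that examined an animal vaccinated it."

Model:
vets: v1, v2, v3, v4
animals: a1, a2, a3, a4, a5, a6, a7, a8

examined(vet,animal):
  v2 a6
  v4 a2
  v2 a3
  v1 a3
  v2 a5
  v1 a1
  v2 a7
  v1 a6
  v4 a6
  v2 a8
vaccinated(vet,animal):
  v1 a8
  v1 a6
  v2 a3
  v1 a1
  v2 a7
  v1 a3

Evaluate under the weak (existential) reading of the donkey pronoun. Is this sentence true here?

"it" takes "an animal" as antecedent — a donkey pronoun bound across the clause boundary.
Truth condition: for no (v,a) with examined(v,a) does vaccinated(v,a) hold.
Restrictor pairs — does the scope hold? (v1,a1):holds  (v1,a3):holds  (v1,a6):holds  (v2,a3):holds  (v2,a5):fails  (v2,a6):fails  (v2,a7):holds  (v2,a8):fails  (v4,a2):fails  (v4,a6):fails
Scope holds for 5 pair(s), so the sentence is false.

False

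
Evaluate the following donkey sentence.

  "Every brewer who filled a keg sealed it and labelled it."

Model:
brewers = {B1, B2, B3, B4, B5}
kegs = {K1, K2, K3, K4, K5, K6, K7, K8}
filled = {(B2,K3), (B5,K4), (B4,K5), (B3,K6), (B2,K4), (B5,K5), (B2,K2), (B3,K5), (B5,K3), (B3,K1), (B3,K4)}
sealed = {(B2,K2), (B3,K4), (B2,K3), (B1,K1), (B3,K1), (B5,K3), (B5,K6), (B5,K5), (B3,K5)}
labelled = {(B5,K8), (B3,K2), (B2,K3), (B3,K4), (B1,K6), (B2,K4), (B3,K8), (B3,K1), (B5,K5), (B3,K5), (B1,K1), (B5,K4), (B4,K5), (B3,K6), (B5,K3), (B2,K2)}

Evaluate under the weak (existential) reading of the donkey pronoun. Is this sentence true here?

False

"it" takes "a keg" as antecedent — a donkey pronoun bound across the clause boundary.
Weak reading: every brewer b with some filled-keg has at least one filled-keg k such that sealed(b,k) ∧ labelled(b,k).
Per brewer: B2:✓  B3:✓  B4:✗  B5:✓
B4 has no witness among its filled-kegs.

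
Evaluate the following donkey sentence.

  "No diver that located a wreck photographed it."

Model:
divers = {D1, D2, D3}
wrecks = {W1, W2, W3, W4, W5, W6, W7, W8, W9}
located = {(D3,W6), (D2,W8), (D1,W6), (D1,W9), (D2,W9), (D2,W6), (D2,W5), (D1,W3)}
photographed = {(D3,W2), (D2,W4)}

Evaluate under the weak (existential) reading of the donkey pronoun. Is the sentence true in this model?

"it" takes "a wreck" as antecedent — a donkey pronoun bound across the clause boundary.
Truth condition: for no (d,w) with located(d,w) does photographed(d,w) hold.
Restrictor pairs — does the scope hold? (D1,W3):fails  (D1,W6):fails  (D1,W9):fails  (D2,W5):fails  (D2,W6):fails  (D2,W8):fails  (D2,W9):fails  (D3,W6):fails
Scope holds for no restrictor pair, so the sentence is true.

True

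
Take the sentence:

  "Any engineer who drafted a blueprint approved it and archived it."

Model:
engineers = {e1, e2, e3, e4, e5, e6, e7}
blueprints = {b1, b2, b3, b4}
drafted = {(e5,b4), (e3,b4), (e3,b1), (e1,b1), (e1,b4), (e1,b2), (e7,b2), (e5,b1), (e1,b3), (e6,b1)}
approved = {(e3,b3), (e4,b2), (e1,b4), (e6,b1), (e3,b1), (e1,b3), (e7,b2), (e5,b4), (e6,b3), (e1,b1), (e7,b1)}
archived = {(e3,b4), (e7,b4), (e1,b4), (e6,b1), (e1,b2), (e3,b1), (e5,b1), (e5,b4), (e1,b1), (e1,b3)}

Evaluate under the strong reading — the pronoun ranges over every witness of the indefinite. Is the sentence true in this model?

False

"it" takes "a blueprint" as antecedent — a donkey pronoun bound across the clause boundary.
Strong reading: for every (e,b) with drafted(e,b), approved(e,b) ∧ archived(e,b).
Restrictor pairs: (e1,b1) ✓  (e1,b2) ✗  (e1,b3) ✓  (e1,b4) ✓  (e3,b1) ✓  (e3,b4) ✗  (e5,b1) ✗  (e5,b4) ✓  (e6,b1) ✓  (e7,b2) ✗
Counterexample: (e1,b2) is in drafted but fails the scope.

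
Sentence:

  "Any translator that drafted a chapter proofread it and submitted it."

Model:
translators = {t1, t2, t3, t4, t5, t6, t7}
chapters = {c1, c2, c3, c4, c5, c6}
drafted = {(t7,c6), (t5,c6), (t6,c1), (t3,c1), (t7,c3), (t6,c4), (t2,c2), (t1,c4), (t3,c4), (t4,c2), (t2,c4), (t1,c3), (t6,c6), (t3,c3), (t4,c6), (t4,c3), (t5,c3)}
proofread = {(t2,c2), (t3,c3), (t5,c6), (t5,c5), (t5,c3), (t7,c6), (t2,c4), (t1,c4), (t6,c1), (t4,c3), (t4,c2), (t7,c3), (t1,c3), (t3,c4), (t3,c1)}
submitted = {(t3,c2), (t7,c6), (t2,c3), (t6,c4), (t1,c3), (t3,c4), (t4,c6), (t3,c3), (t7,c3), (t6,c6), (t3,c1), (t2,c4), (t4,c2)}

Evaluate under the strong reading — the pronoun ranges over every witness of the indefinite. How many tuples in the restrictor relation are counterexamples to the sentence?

"it" takes "a chapter" as antecedent — a donkey pronoun bound across the clause boundary.
Strong reading: for every (t,c) with drafted(t,c), proofread(t,c) ∧ submitted(t,c).
Restrictor pairs: (t1,c3) ✓  (t1,c4) ✗  (t2,c2) ✗  (t2,c4) ✓  (t3,c1) ✓  (t3,c3) ✓  (t3,c4) ✓  (t4,c2) ✓  (t4,c3) ✗  (t4,c6) ✗  (t5,c3) ✗  (t5,c6) ✗  (t6,c1) ✗  (t6,c4) ✗  (t6,c6) ✗  (t7,c3) ✓  (t7,c6) ✓
Counterexamples (restrictor pairs failing the scope): 9.

9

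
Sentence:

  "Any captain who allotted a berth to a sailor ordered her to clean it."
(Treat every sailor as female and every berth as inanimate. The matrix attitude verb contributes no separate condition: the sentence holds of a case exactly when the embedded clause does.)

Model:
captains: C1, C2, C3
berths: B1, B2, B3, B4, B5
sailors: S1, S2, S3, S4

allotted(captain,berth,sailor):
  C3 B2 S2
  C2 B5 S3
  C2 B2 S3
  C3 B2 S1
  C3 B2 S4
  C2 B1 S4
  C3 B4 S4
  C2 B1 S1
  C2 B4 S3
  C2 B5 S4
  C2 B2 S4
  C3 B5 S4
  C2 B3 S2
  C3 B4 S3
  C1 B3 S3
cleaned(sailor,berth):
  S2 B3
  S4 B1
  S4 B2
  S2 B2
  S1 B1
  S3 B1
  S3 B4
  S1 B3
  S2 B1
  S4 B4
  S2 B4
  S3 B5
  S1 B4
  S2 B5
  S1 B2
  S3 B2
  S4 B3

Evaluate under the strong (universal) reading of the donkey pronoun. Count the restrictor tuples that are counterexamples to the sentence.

3

"her" takes "a sailor" as antecedent and "it" takes "a berth"; both are donkey pronouns co-varying with the restrictor.
Strong reading: for every (c,b,s) with allotted(c,b,s), cleaned(s,b).
Restrictor triples: (C1,B3,S3)→cleaned(S3,B3) ✗  (C2,B1,S1)→cleaned(S1,B1) ✓  (C2,B1,S4)→cleaned(S4,B1) ✓  (C2,B2,S3)→cleaned(S3,B2) ✓  (C2,B2,S4)→cleaned(S4,B2) ✓  (C2,B3,S2)→cleaned(S2,B3) ✓  (C2,B4,S3)→cleaned(S3,B4) ✓  (C2,B5,S3)→cleaned(S3,B5) ✓  (C2,B5,S4)→cleaned(S4,B5) ✗  (C3,B2,S1)→cleaned(S1,B2) ✓  (C3,B2,S2)→cleaned(S2,B2) ✓  (C3,B2,S4)→cleaned(S4,B2) ✓  (C3,B4,S3)→cleaned(S3,B4) ✓  (C3,B4,S4)→cleaned(S4,B4) ✓  (C3,B5,S4)→cleaned(S4,B5) ✗
Counterexamples (restrictor triples failing the scope): 3.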